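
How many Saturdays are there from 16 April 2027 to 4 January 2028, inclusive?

38

16 April 2027 is a Friday.
From 16 April 2027 to 4 January 2028 is 264 days inclusive.
264 = 7 × 37 + 5, so there are 37 full weeks plus 5 extra days.
Each full week contributes one Saturday: 37 so far.
The 5 extra days are Fri, Sat, Sun, Mon, Tue — 1 of them qualifies.
Total: 37 + 1 = 38.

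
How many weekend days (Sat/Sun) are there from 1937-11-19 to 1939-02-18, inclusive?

1937-11-19 is a Friday.
That's 457 days from start to end, counting both.
457 = 7 × 65 + 2, so there are 65 full weeks plus 2 extra days.
Each full week contributes 2 weekend days (Sat, Sun): 65 × 2 = 130.
The 2 extra days are Friday, Saturday — 1 of them qualifies.
Total: 130 + 1 = 131.

131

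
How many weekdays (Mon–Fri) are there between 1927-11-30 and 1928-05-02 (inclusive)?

111

1927-11-30 is a Wednesday.
The range spans 155 days (inclusive of both endpoints).
155 = 7 × 22 + 1, so there are 22 full weeks plus 1 extra day.
Each full week contributes 5 weekdays (Mon–Fri): 22 × 5 = 110.
The 1 extra day is Wednesday — 1 of them qualifies.
Total: 110 + 1 = 111.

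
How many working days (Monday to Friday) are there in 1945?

261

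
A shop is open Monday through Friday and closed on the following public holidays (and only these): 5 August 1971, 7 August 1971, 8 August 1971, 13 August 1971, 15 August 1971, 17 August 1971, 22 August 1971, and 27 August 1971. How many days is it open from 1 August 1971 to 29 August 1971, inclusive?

16 working days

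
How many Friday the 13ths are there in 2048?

2

The 13th falls on a Friday when the month's 13th has weekday Fri.
Jan 13 is Mon; Feb 13 is Thu; Mar 13 is Fri ✓; Apr 13 is Mon; May 13 is Wed; Jun 13 is Sat; Jul 13 is Mon; Aug 13 is Thu; Sep 13 is Sun; Oct 13 is Tue; Nov 13 is Fri ✓; Dec 13 is Sun.
Friday the 13ths: Mar, Nov.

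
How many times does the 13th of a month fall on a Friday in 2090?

The 13th falls on a Friday when the month's 13th has weekday Fri.
Jan 13 is Fri ✓; Feb 13 is Mon; Mar 13 is Mon; Apr 13 is Thu; May 13 is Sat; Jun 13 is Tue; Jul 13 is Thu; Aug 13 is Sun; Sep 13 is Wed; Oct 13 is Fri ✓; Nov 13 is Mon; Dec 13 is Wed.
Friday the 13ths: Jan, Oct.

2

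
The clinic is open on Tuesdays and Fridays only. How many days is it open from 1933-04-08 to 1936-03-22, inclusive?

1933-04-08 is a Saturday.
From 1933-04-08 to 1936-03-22 is 1080 days inclusive.
1080 = 7 × 154 + 2, so there are 154 full weeks plus 2 extra days.
Each full week contributes 2 days from the set (Tue, Fri): 154 × 2 = 308.
The 2 extra days are Saturday, Sunday — none qualify.
Total: 308 + 0 = 308.

308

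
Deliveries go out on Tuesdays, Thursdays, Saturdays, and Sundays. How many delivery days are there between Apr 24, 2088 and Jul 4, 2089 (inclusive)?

Apr 24, 2088 is a Saturday.
The range spans 437 days (inclusive of both endpoints).
437 = 7 × 62 + 3, so there are 62 full weeks plus 3 extra days.
Each full week contributes 4 days from the set (Tue, Thu, Sat, Sun): 62 × 4 = 248.
The 3 extra days are Sat, Sun, Mon — 2 of them qualify.
Total: 248 + 2 = 250.

250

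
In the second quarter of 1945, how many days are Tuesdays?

13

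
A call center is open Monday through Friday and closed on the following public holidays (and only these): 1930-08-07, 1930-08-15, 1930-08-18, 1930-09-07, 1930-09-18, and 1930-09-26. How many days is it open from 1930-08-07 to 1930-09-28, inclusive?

1930-08-07 is a Thursday.
The range spans 53 days (inclusive of both endpoints).
53 = 7 × 7 + 4, so there are 7 full weeks plus 4 extra days.
Each full week contributes 5 weekdays (Mon–Fri): 7 × 5 = 35.
The 4 extra days are Thursday, Friday, Saturday, Sunday — 2 of them qualify.
Total: 35 + 2 = 37.
Holidays: 1930-08-07 (Thu); 1930-08-15 (Fri); 1930-08-18 (Mon); 1930-09-07 (Sun); 1930-09-18 (Thu); 1930-09-26 (Fri).
5 of the 6 holidays fall on weekdays; the rest are weekends and were already excluded.
Business days: 37 − 5 = 32.

32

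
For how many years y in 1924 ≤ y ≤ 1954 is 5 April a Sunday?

Day of week of April 5 in each year:
1924: Sat, 1925: Sun ✓, 1926: Mon, 1927: Tue, 1928: Thu, 1929: Fri, 1930: Sat, 1931: Sun ✓, 1932: Tue, 1933: Wed, 1934: Thu, 1935: Fri, 1936: Sun ✓, 1937: Mon, 1938: Tue, 1939: Wed, 1940: Fri, 1941: Sat, 1942: Sun ✓, 1943: Mon, 1944: Wed, 1945: Thu, 1946: Fri, 1947: Sat, 1948: Mon, 1949: Tue, 1950: Wed, 1951: Thu, 1952: Sat, 1953: Sun ✓, 1954: Mon
Sundays: 1925, 1931, 1936, 1942, 1953.

5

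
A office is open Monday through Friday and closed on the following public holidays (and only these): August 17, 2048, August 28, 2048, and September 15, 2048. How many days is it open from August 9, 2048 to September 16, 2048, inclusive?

25

August 9, 2048 is a Sunday.
The range spans 39 days (inclusive of both endpoints).
39 = 7 × 5 + 4, so there are 5 full weeks plus 4 extra days.
Each full week contributes 5 weekdays (Mon–Fri): 5 × 5 = 25.
The 4 extra days are Sun, Mon, Tue, Wed — 3 of them qualify.
Total: 25 + 3 = 28.
Holidays: August 17, 2048 (Mon); August 28, 2048 (Fri); September 15, 2048 (Tue).
All 3 holidays fall on weekdays, so subtract 3.
Business days: 28 − 3 = 25.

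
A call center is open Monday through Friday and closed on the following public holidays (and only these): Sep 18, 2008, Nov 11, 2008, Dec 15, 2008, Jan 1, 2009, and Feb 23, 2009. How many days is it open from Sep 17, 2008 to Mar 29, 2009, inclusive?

133

Sep 17, 2008 is a Wednesday.
The range spans 194 days (inclusive of both endpoints).
194 = 7 × 27 + 5, so there are 27 full weeks plus 5 extra days.
Each full week contributes 5 weekdays (Mon–Fri): 27 × 5 = 135.
The 5 extra days are Wednesday, Thursday, Friday, Saturday, Sunday — 3 of them qualify.
Total: 135 + 3 = 138.
Holidays: Sep 18, 2008 (Thu); Nov 11, 2008 (Tue); Dec 15, 2008 (Mon); Jan 1, 2009 (Thu); Feb 23, 2009 (Mon).
All 5 holidays fall on weekdays, so subtract 5.
Business days: 138 − 5 = 133.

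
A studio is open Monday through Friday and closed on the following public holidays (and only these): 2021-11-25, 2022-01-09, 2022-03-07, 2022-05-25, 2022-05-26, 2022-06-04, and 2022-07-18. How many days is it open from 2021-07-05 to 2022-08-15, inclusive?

286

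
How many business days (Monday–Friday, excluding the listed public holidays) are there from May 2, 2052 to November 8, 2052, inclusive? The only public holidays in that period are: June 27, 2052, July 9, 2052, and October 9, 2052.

134

May 2, 2052 is a Thursday.
From May 2, 2052 to November 8, 2052 is 191 days inclusive.
191 = 7 × 27 + 2, so there are 27 full weeks plus 2 extra days.
Each full week contributes 5 weekdays (Mon–Fri): 27 × 5 = 135.
The 2 extra days are Thursday, Friday — 2 of them qualify.
Total: 135 + 2 = 137.
Holidays: June 27, 2052 (Thu); July 9, 2052 (Tue); October 9, 2052 (Wed).
All 3 holidays fall on weekdays, so subtract 3.
Business days: 137 − 3 = 134.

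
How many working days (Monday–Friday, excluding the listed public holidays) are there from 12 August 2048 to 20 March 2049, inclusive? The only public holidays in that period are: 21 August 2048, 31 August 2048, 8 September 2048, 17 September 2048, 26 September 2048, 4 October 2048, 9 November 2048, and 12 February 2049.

152 working days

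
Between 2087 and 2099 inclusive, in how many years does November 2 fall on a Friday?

Day of week of November 2 in each year:
2087: Sun, 2088: Tue, 2089: Wed, 2090: Thu, 2091: Fri ✓, 2092: Sun, 2093: Mon, 2094: Tue, 2095: Wed, 2096: Fri ✓, 2097: Sat, 2098: Sun, 2099: Mon
Fridays: 2091, 2096.

2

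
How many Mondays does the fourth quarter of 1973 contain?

14

Oct 1, 1973 is a Monday.
The range spans 92 days (inclusive of both endpoints).
92 = 7 × 13 + 1, so there are 13 full weeks plus 1 extra day.
Each full week contributes one Monday: 13 so far.
The 1 extra day is Monday — 1 of them qualifies.
Total: 13 + 1 = 14.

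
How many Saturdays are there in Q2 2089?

April 1, 2089 is a Friday.
From April 1, 2089 to June 30, 2089 is 91 days inclusive.
91 = 7 × 13, so the span is exactly 13 full weeks.
Each full week contributes one Saturday: 13 so far.
Total: 13.

13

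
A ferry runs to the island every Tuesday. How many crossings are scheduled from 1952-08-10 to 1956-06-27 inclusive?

1952-08-10 is a Sunday.
The range spans 1418 days (inclusive of both endpoints).
1418 = 7 × 202 + 4, so there are 202 full weeks plus 4 extra days.
Each full week contributes one Tuesday: 202 so far.
The 4 extra days are Sun, Mon, Tue, Wed — 1 of them qualifies.
Total: 202 + 1 = 203.

203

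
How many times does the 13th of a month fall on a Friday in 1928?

The 13th falls on a Friday when the month's 13th has weekday Fri.
Jan 13 is Fri ✓; Feb 13 is Mon; Mar 13 is Tue; Apr 13 is Fri ✓; May 13 is Sun; Jun 13 is Wed; Jul 13 is Fri ✓; Aug 13 is Mon; Sep 13 is Thu; Oct 13 is Sat; Nov 13 is Tue; Dec 13 is Thu.
Friday the 13ths: Jan, Apr, Jul.

3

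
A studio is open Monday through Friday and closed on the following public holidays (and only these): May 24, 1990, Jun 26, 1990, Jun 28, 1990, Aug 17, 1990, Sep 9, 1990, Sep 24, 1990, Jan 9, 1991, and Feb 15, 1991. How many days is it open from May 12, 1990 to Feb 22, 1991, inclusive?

May 12, 1990 is a Saturday.
That's 287 days from start to end, counting both.
287 = 7 × 41, so the span is exactly 41 full weeks.
Each full week contributes 5 weekdays (Mon–Fri): 41 × 5 = 205.
Total: 205.
Holidays: May 24, 1990 (Thu); Jun 26, 1990 (Tue); Jun 28, 1990 (Thu); Aug 17, 1990 (Fri); Sep 9, 1990 (Sun); Sep 24, 1990 (Mon); Jan 9, 1991 (Wed); Feb 15, 1991 (Fri).
7 of the 8 holidays fall on weekdays; the rest are weekends and were already excluded.
Business days: 205 − 7 = 198.

198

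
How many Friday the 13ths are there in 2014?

The 13th falls on a Friday when the month's 13th has weekday Fri.
Jan 13 is Mon; Feb 13 is Thu; Mar 13 is Thu; Apr 13 is Sun; May 13 is Tue; Jun 13 is Fri ✓; Jul 13 is Sun; Aug 13 is Wed; Sep 13 is Sat; Oct 13 is Mon; Nov 13 is Thu; Dec 13 is Sat.
Friday the 13ths: Jun.

1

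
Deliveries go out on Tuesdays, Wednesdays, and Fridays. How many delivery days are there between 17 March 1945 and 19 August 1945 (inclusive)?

17 March 1945 is a Saturday.
From 17 March 1945 to 19 August 1945 is 156 days inclusive.
156 = 7 × 22 + 2, so there are 22 full weeks plus 2 extra days.
Each full week contributes 3 days from the set (Tue, Wed, Fri): 22 × 3 = 66.
The 2 extra days are Sat, Sun — none qualify.
Total: 66 + 0 = 66.

66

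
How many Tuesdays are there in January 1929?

5

Jan 1, 1929 is a Tuesday.
From Jan 1, 1929 to Jan 31, 1929 is 31 days inclusive.
31 = 7 × 4 + 3, so there are 4 full weeks plus 3 extra days.
Each full week contributes one Tuesday: 4 so far.
The 3 extra days are Tuesday, Wednesday, Thursday — 1 of them qualifies.
Total: 4 + 1 = 5.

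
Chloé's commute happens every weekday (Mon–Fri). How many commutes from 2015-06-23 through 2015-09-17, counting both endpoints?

63

2015-06-23 is a Tuesday.
The range spans 87 days (inclusive of both endpoints).
87 = 7 × 12 + 3, so there are 12 full weeks plus 3 extra days.
Each full week contributes 5 weekdays (Mon–Fri): 12 × 5 = 60.
The 3 extra days are Tue, Wed, Thu — 3 of them qualify.
Total: 60 + 3 = 63.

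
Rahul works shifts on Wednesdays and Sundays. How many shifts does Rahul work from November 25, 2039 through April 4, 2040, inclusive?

November 25, 2039 is a Friday.
That's 132 days from start to end, counting both.
132 = 7 × 18 + 6, so there are 18 full weeks plus 6 extra days.
Each full week contributes 2 days from the set (Wed, Sun): 18 × 2 = 36.
The 6 extra days are Friday, Saturday, Sunday, Monday, Tuesday, Wednesday — 2 of them qualify.
Total: 36 + 2 = 38.

38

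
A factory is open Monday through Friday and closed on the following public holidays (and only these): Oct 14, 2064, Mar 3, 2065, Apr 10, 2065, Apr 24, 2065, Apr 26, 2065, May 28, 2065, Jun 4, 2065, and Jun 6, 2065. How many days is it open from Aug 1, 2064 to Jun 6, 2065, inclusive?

215

Aug 1, 2064 is a Friday.
From Aug 1, 2064 to Jun 6, 2065 is 310 days inclusive.
310 = 7 × 44 + 2, so there are 44 full weeks plus 2 extra days.
Each full week contributes 5 weekdays (Mon–Fri): 44 × 5 = 220.
The 2 extra days are Friday, Saturday — 1 of them qualifies.
Total: 220 + 1 = 221.
Holidays: Oct 14, 2064 (Tue); Mar 3, 2065 (Tue); Apr 10, 2065 (Fri); Apr 24, 2065 (Fri); Apr 26, 2065 (Sun); May 28, 2065 (Thu); Jun 4, 2065 (Thu); Jun 6, 2065 (Sat).
6 of the 8 holidays fall on weekdays; the rest are weekends and were already excluded.
Business days: 221 − 6 = 215.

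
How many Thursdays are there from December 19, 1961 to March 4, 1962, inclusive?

11 Thursdays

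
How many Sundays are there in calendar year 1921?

52

Jan 1, 1921 is a Saturday.
From Jan 1, 1921 to Dec 31, 1921 is 365 days inclusive.
365 = 7 × 52 + 1, so there are 52 full weeks plus 1 extra day.
Each full week contributes one Sunday: 52 so far.
The 1 extra day is Saturday — none qualify.
Total: 52 + 0 = 52.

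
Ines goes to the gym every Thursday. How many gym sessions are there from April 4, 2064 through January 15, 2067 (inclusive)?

April 4, 2064 is a Friday.
The range spans 1017 days (inclusive of both endpoints).
1017 = 7 × 145 + 2, so there are 145 full weeks plus 2 extra days.
Each full week contributes one Thursday: 145 so far.
The 2 extra days are Friday, Saturday — none qualify.
Total: 145 + 0 = 145.

145 Thursdays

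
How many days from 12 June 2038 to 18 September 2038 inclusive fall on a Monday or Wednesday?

12 June 2038 is a Saturday.
That's 99 days from start to end, counting both.
99 = 7 × 14 + 1, so there are 14 full weeks plus 1 extra day.
Each full week contributes 2 days from the set (Mon, Wed): 14 × 2 = 28.
The 1 extra day is Sat — none qualify.
Total: 28 + 0 = 28.

28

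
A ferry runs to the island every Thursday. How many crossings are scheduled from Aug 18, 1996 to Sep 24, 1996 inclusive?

5 Thursdays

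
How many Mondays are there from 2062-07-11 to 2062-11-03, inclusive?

2062-07-11 is a Tuesday.
The range spans 116 days (inclusive of both endpoints).
116 = 7 × 16 + 4, so there are 16 full weeks plus 4 extra days.
Each full week contributes one Monday: 16 so far.
The 4 extra days are Tuesday, Wednesday, Thursday, Friday — none qualify.
Total: 16 + 0 = 16.

16 Mondays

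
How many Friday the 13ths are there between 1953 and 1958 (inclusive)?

11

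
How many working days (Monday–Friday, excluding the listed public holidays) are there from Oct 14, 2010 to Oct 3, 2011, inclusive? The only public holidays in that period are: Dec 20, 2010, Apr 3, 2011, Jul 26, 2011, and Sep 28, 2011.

Oct 14, 2010 is a Thursday.
From Oct 14, 2010 to Oct 3, 2011 is 355 days inclusive.
355 = 7 × 50 + 5, so there are 50 full weeks plus 5 extra days.
Each full week contributes 5 weekdays (Mon–Fri): 50 × 5 = 250.
The 5 extra days are Thursday, Friday, Saturday, Sunday, Monday — 3 of them qualify.
Total: 250 + 3 = 253.
Holidays: Dec 20, 2010 (Mon); Apr 3, 2011 (Sun); Jul 26, 2011 (Tue); Sep 28, 2011 (Wed).
3 of the 4 holidays fall on weekdays; the rest are weekends and were already excluded.
Business days: 253 − 3 = 250.

250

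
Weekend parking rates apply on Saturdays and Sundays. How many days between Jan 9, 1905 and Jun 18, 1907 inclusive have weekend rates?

254

Jan 9, 1905 is a Monday.
The range spans 891 days (inclusive of both endpoints).
891 = 7 × 127 + 2, so there are 127 full weeks plus 2 extra days.
Each full week contributes 2 weekend days (Sat, Sun): 127 × 2 = 254.
The 2 extra days are Mon, Tue — none qualify.
Total: 254 + 0 = 254.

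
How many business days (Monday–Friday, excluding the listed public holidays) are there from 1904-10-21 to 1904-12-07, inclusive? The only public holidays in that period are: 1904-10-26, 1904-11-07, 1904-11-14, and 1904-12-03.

31

1904-10-21 is a Friday.
From 1904-10-21 to 1904-12-07 is 48 days inclusive.
48 = 7 × 6 + 6, so there are 6 full weeks plus 6 extra days.
Each full week contributes 5 weekdays (Mon–Fri): 6 × 5 = 30.
The 6 extra days are Friday, Saturday, Sunday, Monday, Tuesday, Wednesday — 4 of them qualify.
Total: 30 + 4 = 34.
Holidays: 1904-10-26 (Wed); 1904-11-07 (Mon); 1904-11-14 (Mon); 1904-12-03 (Sat).
3 of the 4 holidays fall on weekdays; the rest are weekends and were already excluded.
Business days: 34 − 3 = 31.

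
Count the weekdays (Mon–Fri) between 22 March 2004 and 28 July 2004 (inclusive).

93

22 March 2004 is a Monday.
The range spans 129 days (inclusive of both endpoints).
129 = 7 × 18 + 3, so there are 18 full weeks plus 3 extra days.
Each full week contributes 5 weekdays (Mon–Fri): 18 × 5 = 90.
The 3 extra days are Mon, Tue, Wed — 3 of them qualify.
Total: 90 + 3 = 93.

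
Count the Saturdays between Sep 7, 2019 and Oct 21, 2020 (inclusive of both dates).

59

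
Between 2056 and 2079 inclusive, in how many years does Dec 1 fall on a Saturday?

4

Day of week of December 1 in each year:
2056: Fri, 2057: Sat ✓, 2058: Sun, 2059: Mon, 2060: Wed, 2061: Thu, 2062: Fri, 2063: Sat ✓, 2064: Mon, 2065: Tue, 2066: Wed, 2067: Thu, 2068: Sat ✓, 2069: Sun, 2070: Mon, 2071: Tue, 2072: Thu, 2073: Fri, 2074: Sat ✓, 2075: Sun, 2076: Tue, 2077: Wed, 2078: Thu, 2079: Fri
Saturdays: 2057, 2063, 2068, 2074.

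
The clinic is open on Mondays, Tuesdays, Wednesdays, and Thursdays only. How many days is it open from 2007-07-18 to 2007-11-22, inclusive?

2007-07-18 is a Wednesday.
That's 128 days from start to end, counting both.
128 = 7 × 18 + 2, so there are 18 full weeks plus 2 extra days.
Each full week contributes 4 days from the set (Mon, Tue, Wed, Thu): 18 × 4 = 72.
The 2 extra days are Wednesday, Thursday — 2 of them qualify.
Total: 72 + 2 = 74.

74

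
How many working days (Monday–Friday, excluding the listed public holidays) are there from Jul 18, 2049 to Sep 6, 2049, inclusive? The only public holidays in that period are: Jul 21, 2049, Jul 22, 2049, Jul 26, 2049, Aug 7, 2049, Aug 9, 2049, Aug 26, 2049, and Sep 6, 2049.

30

Jul 18, 2049 is a Sunday.
That's 51 days from start to end, counting both.
51 = 7 × 7 + 2, so there are 7 full weeks plus 2 extra days.
Each full week contributes 5 weekdays (Mon–Fri): 7 × 5 = 35.
The 2 extra days are Sun, Mon — 1 of them qualifies.
Total: 35 + 1 = 36.
Holidays: Jul 21, 2049 (Wed); Jul 22, 2049 (Thu); Jul 26, 2049 (Mon); Aug 7, 2049 (Sat); Aug 9, 2049 (Mon); Aug 26, 2049 (Thu); Sep 6, 2049 (Mon).
6 of the 7 holidays fall on weekdays; the rest are weekends and were already excluded.
Business days: 36 − 6 = 30.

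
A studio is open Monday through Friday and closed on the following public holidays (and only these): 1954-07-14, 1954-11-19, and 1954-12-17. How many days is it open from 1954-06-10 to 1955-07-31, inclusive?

1954-06-10 is a Thursday.
That's 417 days from start to end, counting both.
417 = 7 × 59 + 4, so there are 59 full weeks plus 4 extra days.
Each full week contributes 5 weekdays (Mon–Fri): 59 × 5 = 295.
The 4 extra days are Thursday, Friday, Saturday, Sunday — 2 of them qualify.
Total: 295 + 2 = 297.
Holidays: 1954-07-14 (Wed); 1954-11-19 (Fri); 1954-12-17 (Fri).
All 3 holidays fall on weekdays, so subtract 3.
Business days: 297 − 3 = 294.

294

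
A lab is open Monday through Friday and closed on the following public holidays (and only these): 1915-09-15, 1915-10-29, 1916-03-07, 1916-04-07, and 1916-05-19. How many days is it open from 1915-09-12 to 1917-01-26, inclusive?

355 working days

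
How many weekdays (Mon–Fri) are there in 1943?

January 1, 1943 is a Friday.
That's 365 days from start to end, counting both.
365 = 7 × 52 + 1, so there are 52 full weeks plus 1 extra day.
Each full week contributes 5 weekdays (Mon–Fri): 52 × 5 = 260.
The 1 extra day is Fri — 1 of them qualifies.
Total: 260 + 1 = 261.

261 weekdays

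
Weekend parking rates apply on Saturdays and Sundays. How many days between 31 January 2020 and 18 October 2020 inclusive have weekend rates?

76

31 January 2020 is a Friday.
The range spans 262 days (inclusive of both endpoints).
262 = 7 × 37 + 3, so there are 37 full weeks plus 3 extra days.
Each full week contributes 2 weekend days (Sat, Sun): 37 × 2 = 74.
The 3 extra days are Fri, Sat, Sun — 2 of them qualify.
Total: 74 + 2 = 76.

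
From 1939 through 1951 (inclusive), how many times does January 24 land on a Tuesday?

Day of week of January 24 in each year:
1939: Tue ✓, 1940: Wed, 1941: Fri, 1942: Sat, 1943: Sun, 1944: Mon, 1945: Wed, 1946: Thu, 1947: Fri, 1948: Sat, 1949: Mon, 1950: Tue ✓, 1951: Wed
Tuesdays: 1939, 1950.

2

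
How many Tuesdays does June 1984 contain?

1 June 1984 is a Friday.
From 1 June 1984 to 30 June 1984 is 30 days inclusive.
30 = 7 × 4 + 2, so there are 4 full weeks plus 2 extra days.
Each full week contributes one Tuesday: 4 so far.
The 2 extra days are Fri, Sat — none qualify.
Total: 4 + 0 = 4.

4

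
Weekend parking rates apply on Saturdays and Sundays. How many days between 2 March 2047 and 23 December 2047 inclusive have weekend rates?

86

2 March 2047 is a Saturday.
From 2 March 2047 to 23 December 2047 is 297 days inclusive.
297 = 7 × 42 + 3, so there are 42 full weeks plus 3 extra days.
Each full week contributes 2 weekend days (Sat, Sun): 42 × 2 = 84.
The 3 extra days are Sat, Sun, Mon — 2 of them qualify.
Total: 84 + 2 = 86.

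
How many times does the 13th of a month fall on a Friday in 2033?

1

The 13th falls on a Friday when the month's 13th has weekday Fri.
Jan 13 is Thu; Feb 13 is Sun; Mar 13 is Sun; Apr 13 is Wed; May 13 is Fri ✓; Jun 13 is Mon; Jul 13 is Wed; Aug 13 is Sat; Sep 13 is Tue; Oct 13 is Thu; Nov 13 is Sun; Dec 13 is Tue.
Friday the 13ths: May.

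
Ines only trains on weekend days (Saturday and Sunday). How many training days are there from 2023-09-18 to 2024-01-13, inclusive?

33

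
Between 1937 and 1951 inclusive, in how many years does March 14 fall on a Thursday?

2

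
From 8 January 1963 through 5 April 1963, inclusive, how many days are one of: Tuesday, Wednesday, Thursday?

8 January 1963 is a Tuesday.
That's 88 days from start to end, counting both.
88 = 7 × 12 + 4, so there are 12 full weeks plus 4 extra days.
Each full week contributes 3 days from the set (Tue, Wed, Thu): 12 × 3 = 36.
The 4 extra days are Tuesday, Wednesday, Thursday, Friday — 3 of them qualify.
Total: 36 + 3 = 39.

39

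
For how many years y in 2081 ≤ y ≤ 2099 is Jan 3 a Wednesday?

2

Day of week of January 3 in each year:
2081: Fri, 2082: Sat, 2083: Sun, 2084: Mon, 2085: Wed ✓, 2086: Thu, 2087: Fri, 2088: Sat, 2089: Mon, 2090: Tue, 2091: Wed ✓, 2092: Thu, 2093: Sat, 2094: Sun, 2095: Mon, 2096: Tue, 2097: Thu, 2098: Fri, 2099: Sat
Wednesdays: 2085, 2091.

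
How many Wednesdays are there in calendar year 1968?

52

1 January 1968 is a Monday.
The range spans 366 days (inclusive of both endpoints).
366 = 7 × 52 + 2, so there are 52 full weeks plus 2 extra days.
Each full week contributes one Wednesday: 52 so far.
The 2 extra days are Monday, Tuesday — none qualify.
Total: 52 + 0 = 52.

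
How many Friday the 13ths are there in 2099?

The 13th falls on a Friday when the month's 13th has weekday Fri.
Jan 13 is Tue; Feb 13 is Fri ✓; Mar 13 is Fri ✓; Apr 13 is Mon; May 13 is Wed; Jun 13 is Sat; Jul 13 is Mon; Aug 13 is Thu; Sep 13 is Sun; Oct 13 is Tue; Nov 13 is Fri ✓; Dec 13 is Sun.
Friday the 13ths: Feb, Mar, Nov.

3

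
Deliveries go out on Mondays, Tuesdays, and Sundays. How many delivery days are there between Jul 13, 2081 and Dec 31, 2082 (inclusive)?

231

Jul 13, 2081 is a Sunday.
That's 537 days from start to end, counting both.
537 = 7 × 76 + 5, so there are 76 full weeks plus 5 extra days.
Each full week contributes 3 days from the set (Mon, Tue, Sun): 76 × 3 = 228.
The 5 extra days are Sunday, Monday, Tuesday, Wednesday, Thursday — 3 of them qualify.
Total: 228 + 3 = 231.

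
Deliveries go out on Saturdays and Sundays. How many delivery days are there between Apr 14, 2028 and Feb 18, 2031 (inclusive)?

Apr 14, 2028 is a Friday.
From Apr 14, 2028 to Feb 18, 2031 is 1041 days inclusive.
1041 = 7 × 148 + 5, so there are 148 full weeks plus 5 extra days.
Each full week contributes 2 days from the set (Sat, Sun): 148 × 2 = 296.
The 5 extra days are Friday, Saturday, Sunday, Monday, Tuesday — 2 of them qualify.
Total: 296 + 2 = 298.

298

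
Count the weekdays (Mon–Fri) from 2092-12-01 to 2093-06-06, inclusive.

2092-12-01 is a Monday.
That's 188 days from start to end, counting both.
188 = 7 × 26 + 6, so there are 26 full weeks plus 6 extra days.
Each full week contributes 5 weekdays (Mon–Fri): 26 × 5 = 130.
The 6 extra days are Monday, Tuesday, Wednesday, Thursday, Friday, Saturday — 5 of them qualify.
Total: 130 + 5 = 135.

135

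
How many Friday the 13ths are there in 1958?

1

The 13th falls on a Friday when the month's 13th has weekday Fri.
Jan 13 is Mon; Feb 13 is Thu; Mar 13 is Thu; Apr 13 is Sun; May 13 is Tue; Jun 13 is Fri ✓; Jul 13 is Sun; Aug 13 is Wed; Sep 13 is Sat; Oct 13 is Mon; Nov 13 is Thu; Dec 13 is Sat.
Friday the 13ths: Jun.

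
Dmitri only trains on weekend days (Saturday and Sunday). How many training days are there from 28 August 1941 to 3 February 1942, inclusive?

28 August 1941 is a Thursday.
The range spans 160 days (inclusive of both endpoints).
160 = 7 × 22 + 6, so there are 22 full weeks plus 6 extra days.
Each full week contributes 2 weekend days (Sat, Sun): 22 × 2 = 44.
The 6 extra days are Thu, Fri, Sat, Sun, Mon, Tue — 2 of them qualify.
Total: 44 + 2 = 46.

46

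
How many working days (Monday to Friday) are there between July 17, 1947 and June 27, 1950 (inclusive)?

769 weekdays

July 17, 1947 is a Thursday.
The range spans 1077 days (inclusive of both endpoints).
1077 = 7 × 153 + 6, so there are 153 full weeks plus 6 extra days.
Each full week contributes 5 weekdays (Mon–Fri): 153 × 5 = 765.
The 6 extra days are Thu, Fri, Sat, Sun, Mon, Tue — 4 of them qualify.
Total: 765 + 4 = 769.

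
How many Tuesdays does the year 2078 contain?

52

2078-01-01 is a Saturday.
That's 365 days from start to end, counting both.
365 = 7 × 52 + 1, so there are 52 full weeks plus 1 extra day.
Each full week contributes one Tuesday: 52 so far.
The 1 extra day is Saturday — none qualify.
Total: 52 + 0 = 52.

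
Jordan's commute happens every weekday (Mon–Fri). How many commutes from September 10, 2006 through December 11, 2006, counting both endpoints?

66

September 10, 2006 is a Sunday.
That's 93 days from start to end, counting both.
93 = 7 × 13 + 2, so there are 13 full weeks plus 2 extra days.
Each full week contributes 5 weekdays (Mon–Fri): 13 × 5 = 65.
The 2 extra days are Sunday, Monday — 1 of them qualifies.
Total: 65 + 1 = 66.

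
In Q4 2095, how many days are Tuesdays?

13

October 1, 2095 is a Saturday.
That's 92 days from start to end, counting both.
92 = 7 × 13 + 1, so there are 13 full weeks plus 1 extra day.
Each full week contributes one Tuesday: 13 so far.
The 1 extra day is Saturday — none qualify.
Total: 13 + 0 = 13.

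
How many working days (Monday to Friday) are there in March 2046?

22

1 March 2046 is a Thursday.
The range spans 31 days (inclusive of both endpoints).
31 = 7 × 4 + 3, so there are 4 full weeks plus 3 extra days.
Each full week contributes 5 weekdays (Mon–Fri): 4 × 5 = 20.
The 3 extra days are Thursday, Friday, Saturday — 2 of them qualify.
Total: 20 + 2 = 22.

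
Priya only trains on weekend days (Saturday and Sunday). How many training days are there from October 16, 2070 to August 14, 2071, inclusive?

86

October 16, 2070 is a Thursday.
That's 303 days from start to end, counting both.
303 = 7 × 43 + 2, so there are 43 full weeks plus 2 extra days.
Each full week contributes 2 weekend days (Sat, Sun): 43 × 2 = 86.
The 2 extra days are Thu, Fri — none qualify.
Total: 86 + 0 = 86.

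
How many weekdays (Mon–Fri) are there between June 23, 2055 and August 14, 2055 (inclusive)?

June 23, 2055 is a Wednesday.
From June 23, 2055 to August 14, 2055 is 53 days inclusive.
53 = 7 × 7 + 4, so there are 7 full weeks plus 4 extra days.
Each full week contributes 5 weekdays (Mon–Fri): 7 × 5 = 35.
The 4 extra days are Wed, Thu, Fri, Sat — 3 of them qualify.
Total: 35 + 3 = 38.

38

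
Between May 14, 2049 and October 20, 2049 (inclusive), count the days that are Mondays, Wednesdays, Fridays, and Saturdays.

May 14, 2049 is a Friday.
From May 14, 2049 to October 20, 2049 is 160 days inclusive.
160 = 7 × 22 + 6, so there are 22 full weeks plus 6 extra days.
Each full week contributes 4 days from the set (Mon, Wed, Fri, Sat): 22 × 4 = 88.
The 6 extra days are Friday, Saturday, Sunday, Monday, Tuesday, Wednesday — 4 of them qualify.
Total: 88 + 4 = 92.

92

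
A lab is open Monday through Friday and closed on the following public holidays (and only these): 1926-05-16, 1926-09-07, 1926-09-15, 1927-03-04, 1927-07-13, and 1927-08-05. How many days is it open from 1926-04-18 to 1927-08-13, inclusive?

340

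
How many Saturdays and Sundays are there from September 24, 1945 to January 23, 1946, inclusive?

September 24, 1945 is a Monday.
From September 24, 1945 to January 23, 1946 is 122 days inclusive.
122 = 7 × 17 + 3, so there are 17 full weeks plus 3 extra days.
Each full week contributes 2 weekend days (Sat, Sun): 17 × 2 = 34.
The 3 extra days are Monday, Tuesday, Wednesday — none qualify.
Total: 34 + 0 = 34.

34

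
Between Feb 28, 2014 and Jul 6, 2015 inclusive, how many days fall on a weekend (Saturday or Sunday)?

Feb 28, 2014 is a Friday.
From Feb 28, 2014 to Jul 6, 2015 is 494 days inclusive.
494 = 7 × 70 + 4, so there are 70 full weeks plus 4 extra days.
Each full week contributes 2 weekend days (Sat, Sun): 70 × 2 = 140.
The 4 extra days are Friday, Saturday, Sunday, Monday — 2 of them qualify.
Total: 140 + 2 = 142.

142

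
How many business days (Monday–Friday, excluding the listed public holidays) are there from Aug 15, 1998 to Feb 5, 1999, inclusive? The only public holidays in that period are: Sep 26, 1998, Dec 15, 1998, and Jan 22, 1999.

123

Aug 15, 1998 is a Saturday.
That's 175 days from start to end, counting both.
175 = 7 × 25, so the span is exactly 25 full weeks.
Each full week contributes 5 weekdays (Mon–Fri): 25 × 5 = 125.
Holidays: Sep 26, 1998 (Sat); Dec 15, 1998 (Tue); Jan 22, 1999 (Fri).
2 of the 3 holidays fall on weekdays; the rest are weekends and were already excluded.
Business days: 125 − 2 = 123.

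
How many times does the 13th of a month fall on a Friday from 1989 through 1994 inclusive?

10

Friday-the-13ths by year:
1989: Jan, Oct
1990: Apr, Jul
1991: Sep, Dec
1992: Mar, Nov
1993: Aug
1994: May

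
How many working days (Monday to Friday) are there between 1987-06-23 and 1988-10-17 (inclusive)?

1987-06-23 is a Tuesday.
The range spans 483 days (inclusive of both endpoints).
483 = 7 × 69, so the span is exactly 69 full weeks.
Each full week contributes 5 weekdays (Mon–Fri): 69 × 5 = 345.
Total: 345.

345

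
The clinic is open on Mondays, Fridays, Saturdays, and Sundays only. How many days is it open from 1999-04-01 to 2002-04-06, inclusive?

1999-04-01 is a Thursday.
That's 1102 days from start to end, counting both.
1102 = 7 × 157 + 3, so there are 157 full weeks plus 3 extra days.
Each full week contributes 4 days from the set (Mon, Fri, Sat, Sun): 157 × 4 = 628.
The 3 extra days are Thursday, Friday, Saturday — 2 of them qualify.
Total: 628 + 2 = 630.

630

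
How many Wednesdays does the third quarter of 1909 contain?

1 July 1909 is a Thursday.
The range spans 92 days (inclusive of both endpoints).
92 = 7 × 13 + 1, so there are 13 full weeks plus 1 extra day.
Each full week contributes one Wednesday: 13 so far.
The 1 extra day is Thursday — none qualify.
Total: 13 + 0 = 13.

13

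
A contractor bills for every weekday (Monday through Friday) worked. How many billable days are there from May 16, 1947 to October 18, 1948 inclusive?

May 16, 1947 is a Friday.
From May 16, 1947 to October 18, 1948 is 522 days inclusive.
522 = 7 × 74 + 4, so there are 74 full weeks plus 4 extra days.
Each full week contributes 5 weekdays (Mon–Fri): 74 × 5 = 370.
The 4 extra days are Friday, Saturday, Sunday, Monday — 2 of them qualify.
Total: 370 + 2 = 372.

372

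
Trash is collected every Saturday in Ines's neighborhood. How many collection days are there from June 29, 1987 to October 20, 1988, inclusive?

June 29, 1987 is a Monday.
From June 29, 1987 to October 20, 1988 is 480 days inclusive.
480 = 7 × 68 + 4, so there are 68 full weeks plus 4 extra days.
Each full week contributes one Saturday: 68 so far.
The 4 extra days are Mon, Tue, Wed, Thu — none qualify.
Total: 68 + 0 = 68.

68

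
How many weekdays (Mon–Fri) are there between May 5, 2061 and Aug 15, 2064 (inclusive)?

857 weekdays

May 5, 2061 is a Thursday.
From May 5, 2061 to Aug 15, 2064 is 1199 days inclusive.
1199 = 7 × 171 + 2, so there are 171 full weeks plus 2 extra days.
Each full week contributes 5 weekdays (Mon–Fri): 171 × 5 = 855.
The 2 extra days are Thu, Fri — 2 of them qualify.
Total: 855 + 2 = 857.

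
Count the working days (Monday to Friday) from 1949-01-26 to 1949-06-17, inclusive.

103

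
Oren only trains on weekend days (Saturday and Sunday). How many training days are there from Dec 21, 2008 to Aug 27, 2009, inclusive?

Dec 21, 2008 is a Sunday.
The range spans 250 days (inclusive of both endpoints).
250 = 7 × 35 + 5, so there are 35 full weeks plus 5 extra days.
Each full week contributes 2 weekend days (Sat, Sun): 35 × 2 = 70.
The 5 extra days are Sun, Mon, Tue, Wed, Thu — 1 of them qualifies.
Total: 70 + 1 = 71.

71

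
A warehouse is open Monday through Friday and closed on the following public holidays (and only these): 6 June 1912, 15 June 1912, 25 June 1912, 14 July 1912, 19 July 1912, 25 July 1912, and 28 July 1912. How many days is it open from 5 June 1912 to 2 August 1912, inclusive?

5 June 1912 is a Wednesday.
That's 59 days from start to end, counting both.
59 = 7 × 8 + 3, so there are 8 full weeks plus 3 extra days.
Each full week contributes 5 weekdays (Mon–Fri): 8 × 5 = 40.
The 3 extra days are Wed, Thu, Fri — 3 of them qualify.
Total: 40 + 3 = 43.
Holidays: 6 June 1912 (Thu); 15 June 1912 (Sat); 25 June 1912 (Tue); 14 July 1912 (Sun); 19 July 1912 (Fri); 25 July 1912 (Thu); 28 July 1912 (Sun).
4 of the 7 holidays fall on weekdays; the rest are weekends and were already excluded.
Business days: 43 − 4 = 39.

39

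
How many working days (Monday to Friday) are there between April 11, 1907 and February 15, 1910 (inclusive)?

April 11, 1907 is a Thursday.
From April 11, 1907 to February 15, 1910 is 1042 days inclusive.
1042 = 7 × 148 + 6, so there are 148 full weeks plus 6 extra days.
Each full week contributes 5 weekdays (Mon–Fri): 148 × 5 = 740.
The 6 extra days are Thursday, Friday, Saturday, Sunday, Monday, Tuesday — 4 of them qualify.
Total: 740 + 4 = 744.

744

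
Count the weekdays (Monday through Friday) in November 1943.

22 weekdays

November 1, 1943 is a Monday.
From November 1, 1943 to November 30, 1943 is 30 days inclusive.
30 = 7 × 4 + 2, so there are 4 full weeks plus 2 extra days.
Each full week contributes 5 weekdays (Mon–Fri): 4 × 5 = 20.
The 2 extra days are Mon, Tue — 2 of them qualify.
Total: 20 + 2 = 22.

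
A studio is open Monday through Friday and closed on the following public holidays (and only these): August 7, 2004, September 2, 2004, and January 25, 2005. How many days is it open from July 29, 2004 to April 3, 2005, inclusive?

July 29, 2004 is a Thursday.
That's 249 days from start to end, counting both.
249 = 7 × 35 + 4, so there are 35 full weeks plus 4 extra days.
Each full week contributes 5 weekdays (Mon–Fri): 35 × 5 = 175.
The 4 extra days are Thu, Fri, Sat, Sun — 2 of them qualify.
Total: 175 + 2 = 177.
Holidays: August 7, 2004 (Sat); September 2, 2004 (Thu); January 25, 2005 (Tue).
2 of the 3 holidays fall on weekdays; the rest are weekends and were already excluded.
Business days: 177 − 2 = 175.

175 business days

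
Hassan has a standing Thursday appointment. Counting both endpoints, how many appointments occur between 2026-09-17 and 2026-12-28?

15

2026-09-17 is a Thursday.
From 2026-09-17 to 2026-12-28 is 103 days inclusive.
103 = 7 × 14 + 5, so there are 14 full weeks plus 5 extra days.
Each full week contributes one Thursday: 14 so far.
The 5 extra days are Thursday, Friday, Saturday, Sunday, Monday — 1 of them qualifies.
Total: 14 + 1 = 15.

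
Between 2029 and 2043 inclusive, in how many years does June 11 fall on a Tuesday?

Day of week of June 11 in each year:
2029: Mon, 2030: Tue ✓, 2031: Wed, 2032: Fri, 2033: Sat, 2034: Sun, 2035: Mon, 2036: Wed, 2037: Thu, 2038: Fri, 2039: Sat, 2040: Mon, 2041: Tue ✓, 2042: Wed, 2043: Thu
Tuesdays: 2030, 2041.

2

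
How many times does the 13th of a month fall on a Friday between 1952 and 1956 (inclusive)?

Friday-the-13ths by year:
1952: Jun
1953: Feb, Mar, Nov
1954: Aug
1955: May
1956: Jan, Apr, Jul

9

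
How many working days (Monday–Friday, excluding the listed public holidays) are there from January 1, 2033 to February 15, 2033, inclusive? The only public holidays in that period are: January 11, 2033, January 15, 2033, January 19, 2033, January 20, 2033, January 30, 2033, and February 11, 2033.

January 1, 2033 is a Saturday.
From January 1, 2033 to February 15, 2033 is 46 days inclusive.
46 = 7 × 6 + 4, so there are 6 full weeks plus 4 extra days.
Each full week contributes 5 weekdays (Mon–Fri): 6 × 5 = 30.
The 4 extra days are Sat, Sun, Mon, Tue — 2 of them qualify.
Total: 30 + 2 = 32.
Holidays: January 11, 2033 (Tue); January 15, 2033 (Sat); January 19, 2033 (Wed); January 20, 2033 (Thu); January 30, 2033 (Sun); February 11, 2033 (Fri).
4 of the 6 holidays fall on weekdays; the rest are weekends and were already excluded.
Business days: 32 − 4 = 28.

28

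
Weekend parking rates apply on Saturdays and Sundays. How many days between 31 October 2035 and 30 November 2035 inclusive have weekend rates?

31 October 2035 is a Wednesday.
From 31 October 2035 to 30 November 2035 is 31 days inclusive.
31 = 7 × 4 + 3, so there are 4 full weeks plus 3 extra days.
Each full week contributes 2 weekend days (Sat, Sun): 4 × 2 = 8.
The 3 extra days are Wed, Thu, Fri — none qualify.
Total: 8 + 0 = 8.

8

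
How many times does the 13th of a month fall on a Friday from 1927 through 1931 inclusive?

Friday-the-13ths by year:
1927: May
1928: Jan, Apr, Jul
1929: Sep, Dec
1930: Jun
1931: Feb, Mar, Nov

10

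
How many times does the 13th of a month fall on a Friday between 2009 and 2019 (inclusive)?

21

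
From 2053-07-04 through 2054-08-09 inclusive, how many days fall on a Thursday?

57

2053-07-04 is a Friday.
That's 402 days from start to end, counting both.
402 = 7 × 57 + 3, so there are 57 full weeks plus 3 extra days.
Each full week contributes one Thursday: 57 so far.
The 3 extra days are Fri, Sat, Sun — none qualify.
Total: 57 + 0 = 57.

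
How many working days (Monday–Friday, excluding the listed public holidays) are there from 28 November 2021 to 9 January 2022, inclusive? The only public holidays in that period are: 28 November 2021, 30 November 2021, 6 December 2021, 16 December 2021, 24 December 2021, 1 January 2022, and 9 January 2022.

28 November 2021 is a Sunday.
That's 43 days from start to end, counting both.
43 = 7 × 6 + 1, so there are 6 full weeks plus 1 extra day.
Each full week contributes 5 weekdays (Mon–Fri): 6 × 5 = 30.
The 1 extra day is Sun — none qualify.
Total: 30 + 0 = 30.
Holidays: 28 November 2021 (Sun); 30 November 2021 (Tue); 6 December 2021 (Mon); 16 December 2021 (Thu); 24 December 2021 (Fri); 1 January 2022 (Sat); 9 January 2022 (Sun).
4 of the 7 holidays fall on weekdays; the rest are weekends and were already excluded.
Business days: 30 − 4 = 26.

26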